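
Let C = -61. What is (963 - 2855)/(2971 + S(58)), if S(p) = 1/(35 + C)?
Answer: -49192/77245 ≈ -0.63683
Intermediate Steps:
S(p) = -1/26 (S(p) = 1/(35 - 61) = 1/(-26) = -1/26)
(963 - 2855)/(2971 + S(58)) = (963 - 2855)/(2971 - 1/26) = -1892/77245/26 = -1892*26/77245 = -49192/77245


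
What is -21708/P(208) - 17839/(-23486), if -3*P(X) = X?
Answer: 191651597/610636 ≈ 313.86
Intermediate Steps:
P(X) = -X/3
-21708/P(208) - 17839/(-23486) = -21708/((-1/3*208)) - 17839/(-23486) = -21708/(-208/3) - 17839*(-1/23486) = -21708*(-3/208) + 17839/23486 = 16281/52 + 17839/23486 = 191651597/610636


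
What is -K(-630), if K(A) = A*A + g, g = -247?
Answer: -396653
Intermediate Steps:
K(A) = -247 + A² (K(A) = A*A - 247 = A² - 247 = -247 + A²)
-K(-630) = -(-247 + (-630)²) = -(-247 + 396900) = -1*396653 = -396653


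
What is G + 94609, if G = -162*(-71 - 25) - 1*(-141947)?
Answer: 252108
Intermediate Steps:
G = 157499 (G = -162*(-96) + 141947 = 15552 + 141947 = 157499)
G + 94609 = 157499 + 94609 = 252108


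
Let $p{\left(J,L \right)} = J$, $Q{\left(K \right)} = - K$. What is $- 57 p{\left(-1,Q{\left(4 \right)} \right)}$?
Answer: $57$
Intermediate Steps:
$- 57 p{\left(-1,Q{\left(4 \right)} \right)} = \left(-57\right) \left(-1\right) = 57$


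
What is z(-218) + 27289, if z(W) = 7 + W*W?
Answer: 74820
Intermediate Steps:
z(W) = 7 + W**2
z(-218) + 27289 = (7 + (-218)**2) + 27289 = (7 + 47524) + 27289 = 47531 + 27289 = 74820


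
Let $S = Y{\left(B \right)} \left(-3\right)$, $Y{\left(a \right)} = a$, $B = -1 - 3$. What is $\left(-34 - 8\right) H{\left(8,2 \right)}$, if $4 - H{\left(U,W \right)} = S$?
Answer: $336$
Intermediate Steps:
$B = -4$ ($B = -1 - 3 = -4$)
$S = 12$ ($S = \left(-4\right) \left(-3\right) = 12$)
$H{\left(U,W \right)} = -8$ ($H{\left(U,W \right)} = 4 - 12 = -8$)
$\left(-34 - 8\right) H{\left(8,2 \right)} = \left(-34 - 8\right) \left(-8\right) = \left(-42\right) \left(-8\right) = 336$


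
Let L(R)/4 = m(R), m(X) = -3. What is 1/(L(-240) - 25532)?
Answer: -1/25544 ≈ -3.9148e-5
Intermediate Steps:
L(R) = -12 (L(R) = 4*(-3) = -12)
1/(L(-240) - 25532) = 1/(-12 - 25532) = 1/(-25544) = -1/25544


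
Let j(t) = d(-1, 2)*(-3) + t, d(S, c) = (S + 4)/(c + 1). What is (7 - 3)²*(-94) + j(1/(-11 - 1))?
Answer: -18085/12 ≈ -1507.1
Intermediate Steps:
d(S, c) = (4 + S)/(1 + c)
j(t) = -3 + t (j(t) = ((4 - 1)/(1 + 2))*(-3) + t = (3/3)*(-3) + t = ((⅓)*3)*(-3) + t = 1*(-3) + t = -3 + t)
(7 - 3)²*(-94) + j(1/(-11 - 1)) = (7 - 3)²*(-94) + (-3 + 1/(-11 - 1)) = 4²*(-94) + (-3 + 1/(-12)) = 16*(-94) + (-3 - 1/12) = -1504 - 37/12 = -18085/12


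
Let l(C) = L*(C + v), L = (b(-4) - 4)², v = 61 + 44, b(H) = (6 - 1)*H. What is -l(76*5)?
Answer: -279360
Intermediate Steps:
b(H) = 5*H
v = 105
L = 576 (L = (5*(-4) - 4)² = (-20 - 4)² = (-24)² = 576)
l(C) = 60480 + 576*C (l(C) = 576*(C + 105) = 576*(105 + C) = 60480 + 576*C)
-l(76*5) = -(60480 + 576*(76*5)) = -(60480 + 576*380) = -(60480 + 218880) = -1*279360 = -279360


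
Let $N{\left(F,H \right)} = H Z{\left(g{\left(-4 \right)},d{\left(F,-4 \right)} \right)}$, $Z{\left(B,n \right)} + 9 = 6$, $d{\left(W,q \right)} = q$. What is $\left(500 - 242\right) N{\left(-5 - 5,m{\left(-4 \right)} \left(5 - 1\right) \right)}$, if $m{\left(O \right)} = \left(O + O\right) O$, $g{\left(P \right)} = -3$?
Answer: $-99072$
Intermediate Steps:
$m{\left(O \right)} = 2 O^{2}$ ($m{\left(O \right)} = 2 O O = 2 O^{2}$)
$Z{\left(B,n \right)} = -3$ ($Z{\left(B,n \right)} = -9 + 6 = -3$)
$N{\left(F,H \right)} = - 3 H$ ($N{\left(F,H \right)} = H \left(-3\right) = - 3 H$)
$\left(500 - 242\right) N{\left(-5 - 5,m{\left(-4 \right)} \left(5 - 1\right) \right)} = \left(500 - 242\right) \left(- 3 \cdot 2 \left(-4\right)^{2} \left(5 - 1\right)\right) = 258 \left(- 3 \cdot 2 \cdot 16 \cdot 4\right) = 258 \left(- 3 \cdot 32 \cdot 4\right) = 258 \left(\left(-3\right) 128\right) = 258 \left(-384\right) = -99072$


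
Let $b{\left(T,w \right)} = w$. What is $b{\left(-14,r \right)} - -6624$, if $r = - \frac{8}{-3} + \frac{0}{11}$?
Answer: $\frac{19880}{3} \approx 6626.7$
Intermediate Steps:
$r = \frac{8}{3}$ ($r = \left(-8\right) \left(- \frac{1}{3}\right) + 0 \cdot \frac{1}{11} = \frac{8}{3} + 0 = \frac{8}{3} \approx 2.6667$)
$b{\left(-14,r \right)} - -6624 = \frac{8}{3} - -6624 = \frac{8}{3} + 6624 = \frac{19880}{3}$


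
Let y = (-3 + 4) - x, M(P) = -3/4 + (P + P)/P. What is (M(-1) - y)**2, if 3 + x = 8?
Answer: 441/16 ≈ 27.563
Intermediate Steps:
x = 5 (x = -3 + 8 = 5)
M(P) = 5/4 (M(P) = -3*1/4 + (2*P)/P = -3/4 + 2 = 5/4)
y = -4 (y = (-3 + 4) - 1*5 = 1 - 5 = -4)
(M(-1) - y)**2 = (5/4 - 1*(-4))**2 = (5/4 + 4)**2 = (21/4)**2 = 441/16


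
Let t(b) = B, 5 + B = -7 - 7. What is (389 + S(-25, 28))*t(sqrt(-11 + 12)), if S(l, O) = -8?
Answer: -7239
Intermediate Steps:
B = -19 (B = -5 + (-7 - 7) = -5 - 14 = -19)
t(b) = -19
(389 + S(-25, 28))*t(sqrt(-11 + 12)) = (389 - 8)*(-19) = 381*(-19) = -7239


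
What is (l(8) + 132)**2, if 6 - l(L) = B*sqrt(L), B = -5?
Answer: 19244 + 2760*sqrt(2) ≈ 23147.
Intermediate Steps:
l(L) = 6 + 5*sqrt(L) (l(L) = 6 - (-5)*sqrt(L) = 6 + 5*sqrt(L))
(l(8) + 132)**2 = ((6 + 5*sqrt(8)) + 132)**2 = ((6 + 5*(2*sqrt(2))) + 132)**2 = ((6 + 10*sqrt(2)) + 132)**2 = (138 + 10*sqrt(2))**2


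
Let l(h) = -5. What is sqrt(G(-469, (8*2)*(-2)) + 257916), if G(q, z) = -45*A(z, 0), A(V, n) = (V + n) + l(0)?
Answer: sqrt(259581) ≈ 509.49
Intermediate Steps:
A(V, n) = -5 + V + n (A(V, n) = (V + n) - 5 = -5 + V + n)
G(q, z) = 225 - 45*z (G(q, z) = -45*(-5 + z + 0) = -45*(-5 + z) = 225 - 45*z)
sqrt(G(-469, (8*2)*(-2)) + 257916) = sqrt((225 - 45*8*2*(-2)) + 257916) = sqrt((225 - 720*(-2)) + 257916) = sqrt((225 - 45*(-32)) + 257916) = sqrt((225 + 1440) + 257916) = sqrt(1665 + 257916) = sqrt(259581)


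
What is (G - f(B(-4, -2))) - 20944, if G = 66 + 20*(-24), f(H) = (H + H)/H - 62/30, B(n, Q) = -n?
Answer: -320369/15 ≈ -21358.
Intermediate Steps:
f(H) = -1/15 (f(H) = (2*H)/H - 62*1/30 = 2 - 31/15 = -1/15)
G = -414 (G = 66 - 480 = -414)
(G - f(B(-4, -2))) - 20944 = (-414 - 1*(-1/15)) - 20944 = (-414 + 1/15) - 20944 = -6209/15 - 20944 = -320369/15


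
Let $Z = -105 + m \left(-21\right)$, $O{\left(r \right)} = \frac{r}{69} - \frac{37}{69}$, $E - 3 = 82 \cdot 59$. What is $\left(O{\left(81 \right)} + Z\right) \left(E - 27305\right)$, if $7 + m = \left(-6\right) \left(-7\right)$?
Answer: $\frac{433675008}{23} \approx 1.8855 \cdot 10^{7}$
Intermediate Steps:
$m = 35$ ($m = -7 - -42 = -7 + 42 = 35$)
$E = 4841$ ($E = 3 + 82 \cdot 59 = 3 + 4838 = 4841$)
$O{\left(r \right)} = - \frac{37}{69} + \frac{r}{69}$ ($O{\left(r \right)} = r \frac{1}{69} - \frac{37}{69} = \frac{r}{69} - \frac{37}{69} = - \frac{37}{69} + \frac{r}{69}$)
$Z = -840$ ($Z = -105 + 35 \left(-21\right) = -105 - 735 = -840$)
$\left(O{\left(81 \right)} + Z\right) \left(E - 27305\right) = \left(\left(- \frac{37}{69} + \frac{1}{69} \cdot 81\right) - 840\right) \left(4841 - 27305\right) = \left(\left(- \frac{37}{69} + \frac{27}{23}\right) - 840\right) \left(-22464\right) = \left(\frac{44}{69} - 840\right) \left(-22464\right) = \left(- \frac{57916}{69}\right) \left(-22464\right) = \frac{433675008}{23}$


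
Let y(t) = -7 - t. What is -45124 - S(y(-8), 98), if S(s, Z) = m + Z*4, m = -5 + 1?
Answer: -45512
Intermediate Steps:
m = -4
S(s, Z) = -4 + 4*Z (S(s, Z) = -4 + Z*4 = -4 + 4*Z)
-45124 - S(y(-8), 98) = -45124 - (-4 + 4*98) = -45124 - (-4 + 392) = -45124 - 1*388 = -45124 - 388 = -45512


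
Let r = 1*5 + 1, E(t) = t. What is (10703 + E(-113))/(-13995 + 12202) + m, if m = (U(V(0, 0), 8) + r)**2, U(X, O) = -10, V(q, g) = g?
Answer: 18098/1793 ≈ 10.094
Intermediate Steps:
r = 6 (r = 5 + 1 = 6)
m = 16 (m = (-10 + 6)**2 = (-4)**2 = 16)
(10703 + E(-113))/(-13995 + 12202) + m = (10703 - 113)/(-13995 + 12202) + 16 = 10590/(-1793) + 16 = 10590*(-1/1793) + 16 = -10590/1793 + 16 = 18098/1793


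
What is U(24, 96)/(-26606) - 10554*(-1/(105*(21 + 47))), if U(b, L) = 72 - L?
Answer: 23414257/15830570 ≈ 1.4791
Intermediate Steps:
U(24, 96)/(-26606) - 10554*(-1/(105*(21 + 47))) = (72 - 1*96)/(-26606) - 10554*(-1/(105*(21 + 47))) = (72 - 96)*(-1/26606) - 10554/((-105*68)) = -24*(-1/26606) - 10554/(-7140) = 12/13303 - 10554*(-1/7140) = 12/13303 + 1759/1190 = 23414257/15830570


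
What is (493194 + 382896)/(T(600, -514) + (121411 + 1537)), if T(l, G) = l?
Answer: 438045/61774 ≈ 7.0911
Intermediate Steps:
(493194 + 382896)/(T(600, -514) + (121411 + 1537)) = (493194 + 382896)/(600 + (121411 + 1537)) = 876090/(600 + 122948) = 876090/123548 = 876090*(1/123548) = 438045/61774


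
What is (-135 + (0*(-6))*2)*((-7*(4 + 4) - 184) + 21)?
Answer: 29565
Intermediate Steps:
(-135 + (0*(-6))*2)*((-7*(4 + 4) - 184) + 21) = (-135 + 0*2)*((-7*8 - 184) + 21) = (-135 + 0)*((-56 - 184) + 21) = -135*(-240 + 21) = -135*(-219) = 29565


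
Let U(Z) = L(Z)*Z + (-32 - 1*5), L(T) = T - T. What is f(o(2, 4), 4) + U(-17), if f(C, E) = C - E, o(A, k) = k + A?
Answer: -35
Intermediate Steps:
o(A, k) = A + k
L(T) = 0
U(Z) = -37 (U(Z) = 0*Z + (-32 - 1*5) = 0 + (-32 - 5) = 0 - 37 = -37)
f(o(2, 4), 4) + U(-17) = ((2 + 4) - 1*4) - 37 = (6 - 4) - 37 = 2 - 37 = -35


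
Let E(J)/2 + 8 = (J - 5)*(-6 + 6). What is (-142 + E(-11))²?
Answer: 24964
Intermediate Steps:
E(J) = -16 (E(J) = -16 + 2*((J - 5)*(-6 + 6)) = -16 + 2*((-5 + J)*0) = -16 + 2*0 = -16 + 0 = -16)
(-142 + E(-11))² = (-142 - 16)² = (-158)² = 24964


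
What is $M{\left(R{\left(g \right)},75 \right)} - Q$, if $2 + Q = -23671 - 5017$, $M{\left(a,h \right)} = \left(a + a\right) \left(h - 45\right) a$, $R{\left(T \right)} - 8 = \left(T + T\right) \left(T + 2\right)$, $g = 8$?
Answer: $1722130$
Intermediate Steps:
$R{\left(T \right)} = 8 + 2 T \left(2 + T\right)$ ($R{\left(T \right)} = 8 + \left(T + T\right) \left(T + 2\right) = 8 + 2 T \left(2 + T\right)$)
$M{\left(a,h \right)} = 2 a^{2} \left(-45 + h\right)$ ($M{\left(a,h \right)} = 2 a \left(-45 + h\right) a = 2 a^{2} \left(-45 + h\right)$)
$Q = -28690$ ($Q = -2 - 28688 = -28690$)
$M{\left(R{\left(g \right)},75 \right)} - Q = 2 \left(8 + 2 \cdot 8^{2} + 4 \cdot 8\right)^{2} \left(-45 + 75\right) - -28690 = 2 \left(8 + 2 \cdot 64 + 32\right)^{2} \cdot 30 + 28690 = 2 \left(8 + 128 + 32\right)^{2} \cdot 30 + 28690 = 2 \cdot 168^{2} \cdot 30 + 28690 = 2 \cdot 28224 \cdot 30 + 28690 = 1693440 + 28690 = 1722130$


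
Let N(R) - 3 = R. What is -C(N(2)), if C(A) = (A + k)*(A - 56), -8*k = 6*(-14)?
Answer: 1581/2 ≈ 790.50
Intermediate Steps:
k = 21/2 (k = -3*(-14)/4 = -1/8*(-84) = 21/2 ≈ 10.500)
N(R) = 3 + R
C(A) = (-56 + A)*(21/2 + A) (C(A) = (A + 21/2)*(A - 56) = (21/2 + A)*(-56 + A) = (-56 + A)*(21/2 + A))
-C(N(2)) = -(-588 + (3 + 2)**2 - 91*(3 + 2)/2) = -(-588 + 5**2 - 91/2*5) = -(-588 + 25 - 455/2) = -1*(-1581/2) = 1581/2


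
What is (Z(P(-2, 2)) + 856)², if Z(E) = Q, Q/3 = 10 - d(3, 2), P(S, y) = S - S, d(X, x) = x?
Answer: 774400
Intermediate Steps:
P(S, y) = 0
Q = 24 (Q = 3*(10 - 1*2) = 3*(10 - 2) = 3*8 = 24)
Z(E) = 24
(Z(P(-2, 2)) + 856)² = (24 + 856)² = 880² = 774400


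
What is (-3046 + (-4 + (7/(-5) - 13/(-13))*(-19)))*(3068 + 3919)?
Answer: -106286244/5 ≈ -2.1257e+7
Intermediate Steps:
(-3046 + (-4 + (7/(-5) - 13/(-13))*(-19)))*(3068 + 3919) = (-3046 + (-4 + (7*(-⅕) - 13*(-1/13))*(-19)))*6987 = (-3046 + (-4 + (-7/5 + 1)*(-19)))*6987 = (-3046 + (-4 - ⅖*(-19)))*6987 = (-3046 + (-4 + 38/5))*6987 = (-3046 + 18/5)*6987 = -15212/5*6987 = -106286244/5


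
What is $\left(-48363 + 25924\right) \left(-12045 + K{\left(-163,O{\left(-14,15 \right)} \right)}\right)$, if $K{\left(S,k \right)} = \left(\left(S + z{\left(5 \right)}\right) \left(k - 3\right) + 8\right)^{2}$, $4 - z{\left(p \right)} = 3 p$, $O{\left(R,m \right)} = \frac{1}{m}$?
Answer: $- \frac{143998669821}{25} \approx -5.7599 \cdot 10^{9}$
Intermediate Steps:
$z{\left(p \right)} = 4 - 3 p$
$K{\left(S,k \right)} = \left(8 + \left(-11 + S\right) \left(-3 + k\right)\right)^{2}$ ($K{\left(S,k \right)} = \left(\left(S + \left(4 - 15\right)\right) \left(k - 3\right) + 8\right)^{2} = \left(\left(S + \left(4 - 15\right)\right) \left(-3 + k\right) + 8\right)^{2} = \left(\left(S - 11\right) \left(-3 + k\right) + 8\right)^{2} = \left(\left(-11 + S\right) \left(-3 + k\right) + 8\right)^{2} = \left(8 + \left(-11 + S\right) \left(-3 + k\right)\right)^{2}$)
$\left(-48363 + 25924\right) \left(-12045 + K{\left(-163,O{\left(-14,15 \right)} \right)}\right) = \left(-48363 + 25924\right) \left(-12045 + \left(41 - \frac{11}{15} - -489 - \frac{163}{15}\right)^{2}\right) = - 22439 \left(-12045 + \left(41 - \frac{11}{15} + 489 - \frac{163}{15}\right)^{2}\right) = - 22439 \left(-12045 + \left(\frac{2592}{5}\right)^{2}\right) = - 22439 \left(-12045 + \frac{6718464}{25}\right) = \left(-22439\right) \frac{6417339}{25} = - \frac{143998669821}{25}$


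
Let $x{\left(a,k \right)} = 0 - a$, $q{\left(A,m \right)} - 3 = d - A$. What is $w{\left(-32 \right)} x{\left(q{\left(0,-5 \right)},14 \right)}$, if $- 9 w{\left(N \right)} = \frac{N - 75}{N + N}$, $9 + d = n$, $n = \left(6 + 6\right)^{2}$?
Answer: $\frac{2461}{96} \approx 25.635$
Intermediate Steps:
$n = 144$ ($n = 12^{2} = 144$)
$d = 135$ ($d = -9 + 144 = 135$)
$q{\left(A,m \right)} = 138 - A$ ($q{\left(A,m \right)} = 3 - \left(-135 + A\right) = 138 - A$)
$w{\left(N \right)} = - \frac{-75 + N}{18 N}$ ($w{\left(N \right)} = - \frac{\left(N - 75\right) \frac{1}{N + N}}{9} = - \frac{\left(-75 + N\right) \frac{1}{2 N}}{9} = - \frac{\frac{1}{2} \frac{1}{N} \left(-75 + N\right)}{9} = - \frac{-75 + N}{18 N}$)
$x{\left(a,k \right)} = - a$
$w{\left(-32 \right)} x{\left(q{\left(0,-5 \right)},14 \right)} = \frac{75 - -32}{18 \left(-32\right)} \left(- (138 - 0)\right) = \frac{1}{18} \left(- \frac{1}{32}\right) \left(75 + 32\right) \left(- (138 + 0)\right) = \frac{1}{18} \left(- \frac{1}{32}\right) 107 \left(\left(-1\right) 138\right) = \left(- \frac{107}{576}\right) \left(-138\right) = \frac{2461}{96}$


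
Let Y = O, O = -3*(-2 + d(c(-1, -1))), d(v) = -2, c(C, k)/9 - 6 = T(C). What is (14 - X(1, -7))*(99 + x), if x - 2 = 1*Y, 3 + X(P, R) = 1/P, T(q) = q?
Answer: 1808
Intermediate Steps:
c(C, k) = 54 + 9*C
X(P, R) = -3 + 1/P
O = 12 (O = -3*(-2 - 2) = -3*(-4) = 12)
Y = 12
x = 14 (x = 2 + 1*12 = 2 + 12 = 14)
(14 - X(1, -7))*(99 + x) = (14 - (-3 + 1/1))*(99 + 14) = (14 - (-3 + 1))*113 = (14 - 1*(-2))*113 = (14 + 2)*113 = 16*113 = 1808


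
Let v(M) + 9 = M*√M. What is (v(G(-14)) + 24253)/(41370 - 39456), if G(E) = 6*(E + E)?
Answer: 38/3 - 56*I*√42/319 ≈ 12.667 - 1.1377*I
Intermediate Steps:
G(E) = 12*E (G(E) = 6*(2*E) = 12*E)
v(M) = -9 + M^(3/2) (v(M) = -9 + M*√M = -9 + M^(3/2))
(v(G(-14)) + 24253)/(41370 - 39456) = ((-9 + (12*(-14))^(3/2)) + 24253)/(41370 - 39456) = ((-9 + (-168)^(3/2)) + 24253)/1914 = ((-9 - 336*I*√42) + 24253)*(1/1914) = (24244 - 336*I*√42)*(1/1914) = 38/3 - 56*I*√42/319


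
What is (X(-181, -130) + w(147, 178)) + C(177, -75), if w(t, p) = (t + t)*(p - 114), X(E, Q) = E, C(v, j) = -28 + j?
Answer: 18532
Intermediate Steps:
w(t, p) = 2*t*(-114 + p) (w(t, p) = (2*t)*(-114 + p) = 2*t*(-114 + p))
(X(-181, -130) + w(147, 178)) + C(177, -75) = (-181 + 2*147*(-114 + 178)) + (-28 - 75) = (-181 + 2*147*64) - 103 = (-181 + 18816) - 103 = 18635 - 103 = 18532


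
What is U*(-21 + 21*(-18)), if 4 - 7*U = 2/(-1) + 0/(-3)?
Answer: -342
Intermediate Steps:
U = 6/7 (U = 4/7 - (2/(-1) + 0/(-3))/7 = 4/7 - (2*(-1) + 0*(-⅓))/7 = 4/7 - (-2 + 0)/7 = 4/7 - ⅐*(-2) = 4/7 + 2/7 = 6/7 ≈ 0.85714)
U*(-21 + 21*(-18)) = 6*(-21 + 21*(-18))/7 = 6*(-21 - 378)/7 = (6/7)*(-399) = -342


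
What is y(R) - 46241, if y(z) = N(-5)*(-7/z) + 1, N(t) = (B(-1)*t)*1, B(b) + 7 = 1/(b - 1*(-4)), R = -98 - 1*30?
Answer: -4438865/96 ≈ -46238.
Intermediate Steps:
R = -128 (R = -98 - 30 = -128)
B(b) = -7 + 1/(4 + b) (B(b) = -7 + 1/(b - 1*(-4)) = -7 + 1/(b + 4) = -7 + 1/(4 + b))
N(t) = -20*t/3 (N(t) = (((-27 - 7*(-1))/(4 - 1))*t)*1 = (((-27 + 7)/3)*t)*1 = (((⅓)*(-20))*t)*1 = -20*t/3*1 = -20*t/3)
y(z) = 1 - 700/(3*z) (y(z) = (-20/3*(-5))*(-7/z) + 1 = 100*(-7/z)/3 + 1 = -700/(3*z) + 1 = 1 - 700/(3*z))
y(R) - 46241 = (-700/3 - 128)/(-128) - 46241 = -1/128*(-1084/3) - 46241 = 271/96 - 46241 = -4438865/96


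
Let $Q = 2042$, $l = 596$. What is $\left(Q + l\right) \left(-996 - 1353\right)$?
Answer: $-6196662$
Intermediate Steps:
$\left(Q + l\right) \left(-996 - 1353\right) = \left(2042 + 596\right) \left(-996 - 1353\right) = 2638 \left(-2349\right) = -6196662$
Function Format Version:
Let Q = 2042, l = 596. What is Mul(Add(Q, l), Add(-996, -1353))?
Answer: -6196662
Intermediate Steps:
Mul(Add(Q, l), Add(-996, -1353)) = Mul(Add(2042, 596), Add(-996, -1353)) = Mul(2638, -2349) = -6196662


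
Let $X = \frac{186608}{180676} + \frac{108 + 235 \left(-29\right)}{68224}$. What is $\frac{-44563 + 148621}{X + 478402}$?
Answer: $\frac{320666158395648}{1474251198167677} \approx 0.21751$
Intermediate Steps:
$X = \frac{2879837565}{3081609856}$ ($X = 186608 \cdot \frac{1}{180676} + \left(108 - 6815\right) \frac{1}{68224} = \frac{46652}{45169} - \frac{6707}{68224} = \frac{2879837565}{3081609856} \approx 0.93452$)
$\frac{-44563 + 148621}{X + 478402} = \frac{-44563 + 148621}{\frac{2879837565}{3081609856} + 478402} = \frac{104058}{\frac{1474251198167677}{3081609856}} = 104058 \cdot \frac{3081609856}{1474251198167677} = \frac{320666158395648}{1474251198167677}$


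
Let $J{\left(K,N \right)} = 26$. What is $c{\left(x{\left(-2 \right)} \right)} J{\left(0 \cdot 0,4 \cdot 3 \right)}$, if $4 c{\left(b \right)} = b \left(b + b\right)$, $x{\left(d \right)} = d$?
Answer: $52$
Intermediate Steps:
$c{\left(b \right)} = \frac{b^{2}}{2}$ ($c{\left(b \right)} = \frac{b \left(b + b\right)}{4} = \frac{b 2 b}{4} = \frac{2 b^{2}}{4} = \frac{b^{2}}{2}$)
$c{\left(x{\left(-2 \right)} \right)} J{\left(0 \cdot 0,4 \cdot 3 \right)} = \frac{\left(-2\right)^{2}}{2} \cdot 26 = \frac{1}{2} \cdot 4 \cdot 26 = 2 \cdot 26 = 52$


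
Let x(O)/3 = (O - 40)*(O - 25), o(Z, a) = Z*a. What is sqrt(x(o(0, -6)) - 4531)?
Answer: I*sqrt(1531) ≈ 39.128*I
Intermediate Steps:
x(O) = 3*(-40 + O)*(-25 + O) (x(O) = 3*((O - 40)*(O - 25)) = 3*((-40 + O)*(-25 + O)) = 3*(-40 + O)*(-25 + O))
sqrt(x(o(0, -6)) - 4531) = sqrt((3000 - 0*(-6) + 3*(0*(-6))**2) - 4531) = sqrt((3000 - 195*0 + 3*0**2) - 4531) = sqrt((3000 + 0 + 3*0) - 4531) = sqrt((3000 + 0 + 0) - 4531) = sqrt(3000 - 4531) = sqrt(-1531) = I*sqrt(1531)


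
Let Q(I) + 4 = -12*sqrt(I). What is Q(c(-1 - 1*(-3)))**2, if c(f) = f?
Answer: 304 + 96*sqrt(2) ≈ 439.76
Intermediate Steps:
Q(I) = -4 - 12*sqrt(I)
Q(c(-1 - 1*(-3)))**2 = (-4 - 12*sqrt(-1 - 1*(-3)))**2 = (-4 - 12*sqrt(-1 + 3))**2 = (-4 - 12*sqrt(2))**2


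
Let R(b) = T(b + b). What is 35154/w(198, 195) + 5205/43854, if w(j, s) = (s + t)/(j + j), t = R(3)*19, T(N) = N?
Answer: 67832493409/1505654 ≈ 45052.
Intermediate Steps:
R(b) = 2*b (R(b) = b + b = 2*b)
t = 114 (t = (2*3)*19 = 6*19 = 114)
w(j, s) = (114 + s)/(2*j) (w(j, s) = (s + 114)/(j + j) = (114 + s)/((2*j)) = (114 + s)*(1/(2*j)) = (114 + s)/(2*j))
35154/w(198, 195) + 5205/43854 = 35154/(((½)*(114 + 195)/198)) + 5205/43854 = 35154/(((½)*(1/198)*309)) + 5205*(1/43854) = 35154/(103/132) + 1735/14618 = 35154*(132/103) + 1735/14618 = 4640328/103 + 1735/14618 = 67832493409/1505654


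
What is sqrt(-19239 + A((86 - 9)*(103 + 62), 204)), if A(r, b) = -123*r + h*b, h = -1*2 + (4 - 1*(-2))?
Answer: 3*I*sqrt(175682) ≈ 1257.4*I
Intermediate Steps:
h = 4 (h = -2 + (4 + 2) = -2 + 6 = 4)
A(r, b) = -123*r + 4*b
sqrt(-19239 + A((86 - 9)*(103 + 62), 204)) = sqrt(-19239 + (-123*(86 - 9)*(103 + 62) + 4*204)) = sqrt(-19239 + (-9471*165 + 816)) = sqrt(-19239 + (-123*12705 + 816)) = sqrt(-19239 + (-1562715 + 816)) = sqrt(-19239 - 1561899) = sqrt(-1581138) = 3*I*sqrt(175682)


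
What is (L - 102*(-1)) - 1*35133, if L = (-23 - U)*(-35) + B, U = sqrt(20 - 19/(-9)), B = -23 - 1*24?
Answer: -34273 + 35*sqrt(199)/3 ≈ -34108.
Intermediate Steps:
B = -47 (B = -23 - 24 = -47)
U = sqrt(199)/3 (U = sqrt(20 - 19*(-1/9)) = sqrt(20 + 19/9) = sqrt(199/9) = sqrt(199)/3 ≈ 4.7022)
L = 758 + 35*sqrt(199)/3 (L = (-23 - sqrt(199)/3)*(-35) - 47 = (805 + 35*sqrt(199)/3) - 47 = 758 + 35*sqrt(199)/3 ≈ 922.58)
(L - 102*(-1)) - 1*35133 = ((758 + 35*sqrt(199)/3) - 102*(-1)) - 1*35133 = ((758 + 35*sqrt(199)/3) + 102) - 35133 = (860 + 35*sqrt(199)/3) - 35133 = -34273 + 35*sqrt(199)/3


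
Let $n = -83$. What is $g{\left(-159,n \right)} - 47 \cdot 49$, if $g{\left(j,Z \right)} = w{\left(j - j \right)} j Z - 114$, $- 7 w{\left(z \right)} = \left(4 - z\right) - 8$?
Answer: $\frac{35869}{7} \approx 5124.1$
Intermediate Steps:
$w{\left(z \right)} = \frac{4}{7} + \frac{z}{7}$ ($w{\left(z \right)} = - \frac{\left(4 - z\right) - 8}{7} = - \frac{-4 - z}{7} = \frac{4}{7} + \frac{z}{7}$)
$g{\left(j,Z \right)} = -114 + \frac{4 Z j}{7}$ ($g{\left(j,Z \right)} = \left(\frac{4}{7} + \frac{j - j}{7}\right) j Z - 114 = \left(\frac{4}{7} + \frac{1}{7} \cdot 0\right) j Z - 114 = \left(\frac{4}{7} + 0\right) j Z - 114 = \frac{4 j}{7} Z - 114 = \frac{4 Z j}{7} - 114 = -114 + \frac{4 Z j}{7}$)
$g{\left(-159,n \right)} - 47 \cdot 49 = \left(-114 + \frac{4}{7} \left(-83\right) \left(-159\right)\right) - 47 \cdot 49 = \left(-114 + \frac{52788}{7}\right) - 2303 = \frac{51990}{7} - 2303 = \frac{35869}{7}$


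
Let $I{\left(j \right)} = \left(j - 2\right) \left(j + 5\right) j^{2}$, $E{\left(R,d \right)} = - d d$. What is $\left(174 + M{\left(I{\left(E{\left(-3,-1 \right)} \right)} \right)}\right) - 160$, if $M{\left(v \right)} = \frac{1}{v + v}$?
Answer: $\frac{335}{24} \approx 13.958$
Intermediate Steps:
$E{\left(R,d \right)} = - d^{2}$
$I{\left(j \right)} = j^{2} \left(-2 + j\right) \left(5 + j\right)$ ($I{\left(j \right)} = \left(-2 + j\right) \left(5 + j\right) j^{2} = j^{2} \left(-2 + j\right) \left(5 + j\right)$)
$M{\left(v \right)} = \frac{1}{2 v}$
$\left(174 + M{\left(I{\left(E{\left(-3,-1 \right)} \right)} \right)}\right) - 160 = \left(174 + \frac{1}{2 \left(- \left(-1\right)^{2}\right)^{2} \left(-10 + \left(- \left(-1\right)^{2}\right)^{2} + 3 \left(- \left(-1\right)^{2}\right)\right)}\right) - 160 = \left(174 + \frac{1}{2 \left(\left(-1\right) 1\right)^{2} \left(-10 + \left(\left(-1\right) 1\right)^{2} + 3 \left(\left(-1\right) 1\right)\right)}\right) - 160 = \left(174 + \frac{1}{2 \left(-1\right)^{2} \left(-10 + \left(-1\right)^{2} + 3 \left(-1\right)\right)}\right) - 160 = \left(174 + \frac{1}{2 \cdot 1 \left(-10 + 1 - 3\right)}\right) - 160 = \left(174 + \frac{1}{2 \cdot 1 \left(-12\right)}\right) - 160 = \left(174 + \frac{1}{2 \left(-12\right)}\right) - 160 = \left(174 + \frac{1}{2} \left(- \frac{1}{12}\right)\right) - 160 = \left(174 - \frac{1}{24}\right) - 160 = \frac{4175}{24} - 160 = \frac{335}{24}$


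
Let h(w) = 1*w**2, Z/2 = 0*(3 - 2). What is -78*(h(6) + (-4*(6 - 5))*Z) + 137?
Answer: -2671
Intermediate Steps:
Z = 0 (Z = 2*(0*(3 - 2)) = 2*(0*1) = 2*0 = 0)
h(w) = w**2
-78*(h(6) + (-4*(6 - 5))*Z) + 137 = -78*(6**2 - 4*(6 - 5)*0) + 137 = -78*(36 - 4*1*0) + 137 = -78*(36 - 4*0) + 137 = -78*(36 + 0) + 137 = -78*36 + 137 = -2808 + 137 = -2671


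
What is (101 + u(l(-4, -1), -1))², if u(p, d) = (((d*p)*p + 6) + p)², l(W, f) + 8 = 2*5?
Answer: 13689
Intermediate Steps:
l(W, f) = 2 (l(W, f) = -8 + 2*5 = -8 + 10 = 2)
u(p, d) = (6 + p + d*p²)² (u(p, d) = ((d*p² + 6) + p)² = ((6 + d*p²) + p)² = (6 + p + d*p²)²)
(101 + u(l(-4, -1), -1))² = (101 + (6 + 2 - 1*2²)²)² = (101 + (6 + 2 - 1*4)²)² = (101 + (6 + 2 - 4)²)² = (101 + 4²)² = (101 + 16)² = 117² = 13689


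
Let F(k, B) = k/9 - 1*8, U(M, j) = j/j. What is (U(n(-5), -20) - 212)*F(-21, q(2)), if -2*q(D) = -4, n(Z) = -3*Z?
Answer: 6541/3 ≈ 2180.3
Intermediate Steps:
q(D) = 2 (q(D) = -1/2*(-4) = 2)
U(M, j) = 1
F(k, B) = -8 + k/9 (F(k, B) = k*(1/9) - 8 = k/9 - 8 = -8 + k/9)
(U(n(-5), -20) - 212)*F(-21, q(2)) = (1 - 212)*(-8 + (1/9)*(-21)) = -211*(-8 - 7/3) = -211*(-31/3) = 6541/3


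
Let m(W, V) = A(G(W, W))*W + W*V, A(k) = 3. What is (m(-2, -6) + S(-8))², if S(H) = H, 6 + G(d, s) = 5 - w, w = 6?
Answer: 4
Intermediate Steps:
G(d, s) = -7 (G(d, s) = -6 + (5 - 1*6) = -6 + (5 - 6) = -6 - 1 = -7)
m(W, V) = 3*W + V*W (m(W, V) = 3*W + W*V = 3*W + V*W)
(m(-2, -6) + S(-8))² = (-2*(3 - 6) - 8)² = (-2*(-3) - 8)² = (6 - 8)² = (-2)² = 4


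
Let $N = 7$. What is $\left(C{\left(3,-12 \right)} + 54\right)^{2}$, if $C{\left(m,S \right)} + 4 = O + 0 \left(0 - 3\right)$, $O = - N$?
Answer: $1849$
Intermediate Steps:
$O = -7$ ($O = \left(-1\right) 7 = -7$)
$C{\left(m,S \right)} = -11$ ($C{\left(m,S \right)} = -4 - \left(7 + 0 \left(0 - 3\right)\right) = -4 + \left(-7 + 0 \left(-3\right)\right) = -4 + \left(-7 + 0\right) = -4 - 7 = -11$)
$\left(C{\left(3,-12 \right)} + 54\right)^{2} = \left(-11 + 54\right)^{2} = 43^{2} = 1849$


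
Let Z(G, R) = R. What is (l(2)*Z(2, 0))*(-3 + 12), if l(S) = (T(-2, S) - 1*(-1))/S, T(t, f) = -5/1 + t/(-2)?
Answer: 0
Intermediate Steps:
T(t, f) = -5 - t/2 (T(t, f) = -5*1 + t*(-½) = -5 - t/2)
l(S) = -3/S (l(S) = ((-5 - ½*(-2)) - 1*(-1))/S = ((-5 + 1) + 1)/S = (-4 + 1)/S = -3/S)
(l(2)*Z(2, 0))*(-3 + 12) = (-3/2*0)*(-3 + 12) = (-3*½*0)*9 = -3/2*0*9 = 0*9 = 0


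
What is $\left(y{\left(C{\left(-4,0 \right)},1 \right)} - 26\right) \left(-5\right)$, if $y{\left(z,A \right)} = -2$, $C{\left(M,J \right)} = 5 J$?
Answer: $140$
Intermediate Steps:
$\left(y{\left(C{\left(-4,0 \right)},1 \right)} - 26\right) \left(-5\right) = \left(-2 - 26\right) \left(-5\right) = \left(-28\right) \left(-5\right) = 140$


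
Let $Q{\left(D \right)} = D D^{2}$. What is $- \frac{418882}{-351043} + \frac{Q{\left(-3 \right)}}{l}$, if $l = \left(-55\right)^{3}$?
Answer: $\frac{6336451901}{5309525375} \approx 1.1934$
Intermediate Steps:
$l = -166375$
$Q{\left(D \right)} = D^{3}$
$- \frac{418882}{-351043} + \frac{Q{\left(-3 \right)}}{l} = - \frac{418882}{-351043} + \frac{\left(-3\right)^{3}}{-166375} = \left(-418882\right) \left(- \frac{1}{351043}\right) - - \frac{27}{166375} = \frac{418882}{351043} + \frac{27}{166375} = \frac{6336451901}{5309525375}$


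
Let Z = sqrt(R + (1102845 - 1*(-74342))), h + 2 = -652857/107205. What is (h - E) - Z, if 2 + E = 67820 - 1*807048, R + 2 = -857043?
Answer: 26416094961/35735 - sqrt(320142) ≈ 7.3866e+5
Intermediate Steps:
h = -289089/35735 (h = -2 - 652857/107205 = -2 - 652857*1/107205 = -2 - 217619/35735 = -289089/35735 ≈ -8.0898)
R = -857045 (R = -2 - 857043 = -857045)
E = -739230 (E = -2 + (67820 - 1*807048) = -2 + (67820 - 807048) = -2 - 739228 = -739230)
Z = sqrt(320142) (Z = sqrt(-857045 + (1102845 - 1*(-74342))) = sqrt(-857045 + (1102845 + 74342)) = sqrt(-857045 + 1177187) = sqrt(320142) ≈ 565.81)
(h - E) - Z = (-289089/35735 - 1*(-739230)) - sqrt(320142) = (-289089/35735 + 739230) - sqrt(320142) = 26416094961/35735 - sqrt(320142)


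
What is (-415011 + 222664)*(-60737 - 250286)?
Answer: 59824340981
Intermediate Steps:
(-415011 + 222664)*(-60737 - 250286) = -192347*(-311023) = 59824340981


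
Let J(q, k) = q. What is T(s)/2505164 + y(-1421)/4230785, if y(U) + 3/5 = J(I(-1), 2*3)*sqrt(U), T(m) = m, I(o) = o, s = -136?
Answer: -721112323/13248512842175 - 7*I*sqrt(29)/4230785 ≈ -5.443e-5 - 8.91e-6*I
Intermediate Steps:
y(U) = -3/5 - sqrt(U)
T(s)/2505164 + y(-1421)/4230785 = -136/2505164 + (-3/5 - sqrt(-1421))/4230785 = -136*1/2505164 + (-3/5 - 7*I*sqrt(29))*(1/4230785) = -34/626291 + (-3/5 - 7*I*sqrt(29))*(1/4230785) = -34/626291 + (-3/21153925 - 7*I*sqrt(29)/4230785) = -721112323/13248512842175 - 7*I*sqrt(29)/4230785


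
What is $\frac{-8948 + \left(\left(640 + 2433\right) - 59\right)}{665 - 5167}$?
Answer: $\frac{2967}{2251} \approx 1.3181$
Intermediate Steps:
$\frac{-8948 + \left(\left(640 + 2433\right) - 59\right)}{665 - 5167} = \frac{-8948 + \left(3073 - 59\right)}{-4502} = \left(-8948 + 3014\right) \left(- \frac{1}{4502}\right) = \left(-5934\right) \left(- \frac{1}{4502}\right) = \frac{2967}{2251}$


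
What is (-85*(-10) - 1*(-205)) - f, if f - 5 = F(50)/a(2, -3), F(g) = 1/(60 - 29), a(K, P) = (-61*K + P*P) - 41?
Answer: 5012701/4774 ≈ 1050.0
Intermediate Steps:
a(K, P) = -41 + P² - 61*K (a(K, P) = (-61*K + P²) - 41 = (P² - 61*K) - 41 = -41 + P² - 61*K)
F(g) = 1/31
f = 23869/4774 (f = 5 + 1/(31*(-41 + (-3)² - 61*2)) = 5 + 1/(31*(-41 + 9 - 122)) = 5 + (1/31)/(-154) = 5 + (1/31)*(-1/154) = 5 - 1/4774 = 23869/4774 ≈ 4.9998)
(-85*(-10) - 1*(-205)) - f = (-85*(-10) - 1*(-205)) - 1*23869/4774 = (850 + 205) - 23869/4774 = 1055 - 23869/4774 = 5012701/4774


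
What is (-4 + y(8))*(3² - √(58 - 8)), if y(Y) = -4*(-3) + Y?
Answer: 144 - 80*√2 ≈ 30.863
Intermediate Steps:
y(Y) = 12 + Y
(-4 + y(8))*(3² - √(58 - 8)) = (-4 + (12 + 8))*(3² - √(58 - 8)) = (-4 + 20)*(9 - √50) = 16*(9 - 5*√2) = 144 - 80*√2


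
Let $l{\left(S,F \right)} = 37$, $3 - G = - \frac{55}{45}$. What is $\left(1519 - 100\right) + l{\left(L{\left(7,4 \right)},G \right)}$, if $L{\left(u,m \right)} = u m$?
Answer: $1456$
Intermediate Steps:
$G = \frac{38}{9}$ ($G = 3 - - \frac{55}{45} = 3 - \left(-55\right) \frac{1}{45} = 3 - - \frac{11}{9} = 3 + \frac{11}{9} = \frac{38}{9} \approx 4.2222$)
$L{\left(u,m \right)} = m u$
$\left(1519 - 100\right) + l{\left(L{\left(7,4 \right)},G \right)} = \left(1519 - 100\right) + 37 = 1419 + 37 = 1456$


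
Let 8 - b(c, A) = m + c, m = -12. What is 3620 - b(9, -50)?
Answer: 3609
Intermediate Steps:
b(c, A) = 20 - c (b(c, A) = 8 - (-12 + c) = 8 + (12 - c) = 20 - c)
3620 - b(9, -50) = 3620 - (20 - 1*9) = 3620 - (20 - 9) = 3620 - 1*11 = 3620 - 11 = 3609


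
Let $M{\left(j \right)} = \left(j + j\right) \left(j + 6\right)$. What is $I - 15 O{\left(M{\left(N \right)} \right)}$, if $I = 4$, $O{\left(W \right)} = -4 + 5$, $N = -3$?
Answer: $-11$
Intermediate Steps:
$M{\left(j \right)} = 2 j \left(6 + j\right)$
$O{\left(W \right)} = 1$
$I - 15 O{\left(M{\left(N \right)} \right)} = 4 - 15 = -11$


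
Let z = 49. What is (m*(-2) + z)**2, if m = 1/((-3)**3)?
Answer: 1755625/729 ≈ 2408.3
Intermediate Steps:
m = -1/27 (m = 1/(-27) = -1/27 ≈ -0.037037)
(m*(-2) + z)**2 = (-1/27*(-2) + 49)**2 = (2/27 + 49)**2 = (1325/27)**2 = 1755625/729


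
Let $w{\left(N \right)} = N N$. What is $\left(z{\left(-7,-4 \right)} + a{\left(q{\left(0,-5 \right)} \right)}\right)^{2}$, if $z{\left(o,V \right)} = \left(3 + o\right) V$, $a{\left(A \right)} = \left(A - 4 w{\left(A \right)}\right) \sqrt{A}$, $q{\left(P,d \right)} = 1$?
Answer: $169$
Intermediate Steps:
$w{\left(N \right)} = N^{2}$
$a{\left(A \right)} = \sqrt{A} \left(A - 4 A^{2}\right)$ ($a{\left(A \right)} = \left(A - 4 A^{2}\right) \sqrt{A} = \sqrt{A} \left(A - 4 A^{2}\right)$)
$z{\left(o,V \right)} = V \left(3 + o\right)$
$\left(z{\left(-7,-4 \right)} + a{\left(q{\left(0,-5 \right)} \right)}\right)^{2} = \left(- 4 \left(3 - 7\right) + 1^{\frac{3}{2}} \left(1 - 4\right)\right)^{2} = \left(\left(-4\right) \left(-4\right) + 1 \left(1 - 4\right)\right)^{2} = \left(16 + 1 \left(-3\right)\right)^{2} = \left(16 - 3\right)^{2} = 13^{2} = 169$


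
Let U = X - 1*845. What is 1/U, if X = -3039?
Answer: -1/3884 ≈ -0.00025747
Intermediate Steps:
U = -3884 (U = -3039 - 1*845 = -3039 - 845 = -3884)
1/U = 1/(-3884) = -1/3884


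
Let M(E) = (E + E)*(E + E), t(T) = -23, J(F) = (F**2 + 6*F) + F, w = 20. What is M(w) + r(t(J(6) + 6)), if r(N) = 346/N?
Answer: 36454/23 ≈ 1585.0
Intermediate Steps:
J(F) = F**2 + 7*F
M(E) = 4*E**2 (M(E) = (2*E)*(2*E) = 4*E**2)
M(w) + r(t(J(6) + 6)) = 4*20**2 + 346/(-23) = 4*400 + 346*(-1/23) = 1600 - 346/23 = 36454/23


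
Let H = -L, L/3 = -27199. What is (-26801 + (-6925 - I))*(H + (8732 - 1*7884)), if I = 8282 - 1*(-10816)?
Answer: -4355074680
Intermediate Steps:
L = -81597 (L = 3*(-27199) = -81597)
H = 81597 (H = -1*(-81597) = 81597)
I = 19098 (I = 8282 + 10816 = 19098)
(-26801 + (-6925 - I))*(H + (8732 - 1*7884)) = (-26801 + (-6925 - 1*19098))*(81597 + (8732 - 1*7884)) = (-26801 + (-6925 - 19098))*(81597 + (8732 - 7884)) = (-26801 - 26023)*(81597 + 848) = -52824*82445 = -4355074680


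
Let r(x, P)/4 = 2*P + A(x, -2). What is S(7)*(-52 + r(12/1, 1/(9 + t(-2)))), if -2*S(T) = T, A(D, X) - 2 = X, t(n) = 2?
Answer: 1974/11 ≈ 179.45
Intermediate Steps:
A(D, X) = 2 + X
S(T) = -T/2
r(x, P) = 8*P (r(x, P) = 4*(2*P + (2 - 2)) = 4*(2*P + 0) = 4*(2*P) = 8*P)
S(7)*(-52 + r(12/1, 1/(9 + t(-2)))) = (-½*7)*(-52 + 8/(9 + 2)) = -7*(-52 + 8/11)/2 = -7/2*(-564/11) = 1974/11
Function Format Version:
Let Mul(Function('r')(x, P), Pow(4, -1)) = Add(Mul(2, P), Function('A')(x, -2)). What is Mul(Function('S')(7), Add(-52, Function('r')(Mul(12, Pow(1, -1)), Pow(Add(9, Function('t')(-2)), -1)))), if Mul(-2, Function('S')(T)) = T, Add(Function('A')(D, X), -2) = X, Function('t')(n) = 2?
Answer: Rational(1974, 11) ≈ 179.45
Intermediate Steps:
Function('A')(D, X) = Add(2, X)
Function('S')(T) = Mul(Rational(-1, 2), T)
Function('r')(x, P) = Mul(8, P) (Function('r')(x, P) = Mul(4, Add(Mul(2, P), Add(2, -2))) = Mul(4, Add(Mul(2, P), 0)) = Mul(4, Mul(2, P)) = Mul(8, P))
Mul(Function('S')(7), Add(-52, Function('r')(Mul(12, Pow(1, -1)), Pow(Add(9, Function('t')(-2)), -1)))) = Mul(Mul(Rational(-1, 2), 7), Add(-52, Mul(8, Pow(Add(9, 2), -1)))) = Mul(Rational(-7, 2), Add(-52, Mul(8, Pow(11, -1)))) = Mul(Rational(-7, 2), Add(-52, Mul(8, Rational(1, 11)))) = Mul(Rational(-7, 2), Add(-52, Rational(8, 11))) = Mul(Rational(-7, 2), Rational(-564, 11)) = Rational(1974, 11)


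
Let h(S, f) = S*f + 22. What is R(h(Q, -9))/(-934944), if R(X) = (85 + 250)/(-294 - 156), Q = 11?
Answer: 67/84144960 ≈ 7.9625e-7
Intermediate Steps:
h(S, f) = 22 + S*f
R(X) = -67/90 (R(X) = 335/(-450) = 335*(-1/450) = -67/90)
R(h(Q, -9))/(-934944) = -67/90/(-934944) = -67/90*(-1/934944) = 67/84144960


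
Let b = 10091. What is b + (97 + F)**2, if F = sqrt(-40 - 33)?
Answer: 19427 + 194*I*sqrt(73) ≈ 19427.0 + 1657.5*I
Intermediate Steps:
F = I*sqrt(73) (F = sqrt(-73) = I*sqrt(73) ≈ 8.544*I)
b + (97 + F)**2 = 10091 + (97 + I*sqrt(73))**2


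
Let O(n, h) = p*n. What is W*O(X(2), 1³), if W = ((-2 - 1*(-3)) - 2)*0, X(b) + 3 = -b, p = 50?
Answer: 0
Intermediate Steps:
X(b) = -3 - b
O(n, h) = 50*n
W = 0 (W = ((-2 + 3) - 2)*0 = (1 - 2)*0 = -1*0 = 0)
W*O(X(2), 1³) = 0*(50*(-3 - 1*2)) = 0*(50*(-3 - 2)) = 0*(50*(-5)) = 0*(-250) = 0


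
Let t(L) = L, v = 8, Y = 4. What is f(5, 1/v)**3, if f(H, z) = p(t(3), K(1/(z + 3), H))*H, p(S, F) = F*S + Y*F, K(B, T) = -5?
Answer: -5359375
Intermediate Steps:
p(S, F) = 4*F + F*S (p(S, F) = F*S + 4*F = 4*F + F*S)
f(H, z) = -35*H (f(H, z) = (-5*(4 + 3))*H = (-5*7)*H = -35*H)
f(5, 1/v)**3 = (-35*5)**3 = (-175)**3 = -5359375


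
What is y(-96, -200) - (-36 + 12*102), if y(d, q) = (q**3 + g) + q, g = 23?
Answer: -8001365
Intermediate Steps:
y(d, q) = 23 + q + q**3 (y(d, q) = (q**3 + 23) + q = (23 + q**3) + q = 23 + q + q**3)
y(-96, -200) - (-36 + 12*102) = (23 - 200 + (-200)**3) - (-36 + 12*102) = (23 - 200 - 8000000) - (-36 + 1224) = -8000177 - 1*1188 = -8000177 - 1188 = -8001365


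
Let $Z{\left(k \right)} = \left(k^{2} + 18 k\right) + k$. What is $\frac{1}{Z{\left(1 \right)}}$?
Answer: $\frac{1}{20} \approx 0.05$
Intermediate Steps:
$Z{\left(k \right)} = k^{2} + 19 k$
$\frac{1}{Z{\left(1 \right)}} = \frac{1}{1 \left(19 + 1\right)} = \frac{1}{1 \cdot 20} = \frac{1}{20}$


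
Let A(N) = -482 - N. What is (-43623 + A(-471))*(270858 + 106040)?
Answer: -16445567332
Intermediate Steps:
(-43623 + A(-471))*(270858 + 106040) = (-43623 + (-482 - 1*(-471)))*(270858 + 106040) = (-43623 + (-482 + 471))*376898 = (-43623 - 11)*376898 = -43634*376898 = -16445567332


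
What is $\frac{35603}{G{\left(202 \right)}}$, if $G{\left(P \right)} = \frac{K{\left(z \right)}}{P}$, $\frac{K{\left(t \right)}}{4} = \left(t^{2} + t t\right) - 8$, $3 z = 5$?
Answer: $- \frac{32363127}{44} \approx -7.3553 \cdot 10^{5}$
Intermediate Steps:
$z = \frac{5}{3}$ ($z = \frac{1}{3} \cdot 5 = \frac{5}{3} \approx 1.6667$)
$K{\left(t \right)} = -32 + 8 t^{2}$ ($K{\left(t \right)} = 4 \left(\left(t^{2} + t t\right) - 8\right) = 4 \left(\left(t^{2} + t^{2}\right) - 8\right) = 4 \left(2 t^{2} - 8\right) = 4 \left(-8 + 2 t^{2}\right) = -32 + 8 t^{2}$)
$G{\left(P \right)} = - \frac{88}{9 P}$ ($G{\left(P \right)} = \frac{-32 + 8 \left(\frac{5}{3}\right)^{2}}{P} = \frac{-32 + 8 \cdot \frac{25}{9}}{P} = \frac{-32 + \frac{200}{9}}{P} = - \frac{88}{9 P}$)
$\frac{35603}{G{\left(202 \right)}} = \frac{35603}{\left(- \frac{88}{9}\right) \frac{1}{202}} = \frac{35603}{- \frac{44}{909}} = 35603 \left(- \frac{909}{44}\right) = - \frac{32363127}{44}$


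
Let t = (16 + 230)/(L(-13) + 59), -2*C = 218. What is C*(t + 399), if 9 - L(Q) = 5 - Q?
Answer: -1100682/25 ≈ -44027.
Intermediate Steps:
C = -109 (C = -½*218 = -109)
L(Q) = 4 + Q (L(Q) = 9 - (5 - Q) = 9 + (-5 + Q) = 4 + Q)
t = 123/25 (t = (16 + 230)/((4 - 13) + 59) = 246/(-9 + 59) = 246/50 = 246*(1/50) = 123/25 ≈ 4.9200)
C*(t + 399) = -109*(123/25 + 399) = -109*10098/25 = -1100682/25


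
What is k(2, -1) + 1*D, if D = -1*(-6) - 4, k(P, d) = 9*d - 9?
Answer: -16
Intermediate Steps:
k(P, d) = -9 + 9*d
D = 2 (D = 6 - 4 = 2)
k(2, -1) + 1*D = (-9 + 9*(-1)) + 1*2 = (-9 - 9) + 2 = -18 + 2 = -16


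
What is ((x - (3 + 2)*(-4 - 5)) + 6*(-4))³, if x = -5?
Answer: 4096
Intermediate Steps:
((x - (3 + 2)*(-4 - 5)) + 6*(-4))³ = ((-5 - (3 + 2)*(-4 - 5)) + 6*(-4))³ = ((-5 - 5*(-9)) - 24)³ = ((-5 - 1*(-45)) - 24)³ = ((-5 + 45) - 24)³ = (40 - 24)³ = 16³ = 4096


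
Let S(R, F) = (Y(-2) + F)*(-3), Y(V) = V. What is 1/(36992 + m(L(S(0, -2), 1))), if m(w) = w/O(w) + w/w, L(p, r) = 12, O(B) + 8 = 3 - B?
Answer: 17/628869 ≈ 2.7033e-5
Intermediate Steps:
O(B) = -5 - B (O(B) = -8 + (3 - B) = -5 - B)
S(R, F) = 6 - 3*F (S(R, F) = (-2 + F)*(-3) = 6 - 3*F)
m(w) = 1 + w/(-5 - w) (m(w) = w/(-5 - w) + w/w = w/(-5 - w) + 1 = 1 + w/(-5 - w))
1/(36992 + m(L(S(0, -2), 1))) = 1/(36992 + 5/(5 + 12)) = 1/(36992 + 5/17) = 1/(628869/17) = 17/628869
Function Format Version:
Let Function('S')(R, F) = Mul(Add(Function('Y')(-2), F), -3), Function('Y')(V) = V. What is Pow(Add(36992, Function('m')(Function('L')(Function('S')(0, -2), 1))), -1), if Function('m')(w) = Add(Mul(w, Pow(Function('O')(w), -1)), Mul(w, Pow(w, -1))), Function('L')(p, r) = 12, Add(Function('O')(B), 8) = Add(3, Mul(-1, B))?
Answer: Rational(17, 628869) ≈ 2.7033e-5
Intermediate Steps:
Function('O')(B) = Add(-5, Mul(-1, B)) (Function('O')(B) = Add(-8, Add(3, Mul(-1, B))) = Add(-5, Mul(-1, B)))
Function('S')(R, F) = Add(6, Mul(-3, F)) (Function('S')(R, F) = Mul(Add(-2, F), -3) = Add(6, Mul(-3, F)))
Function('m')(w) = Add(1, Mul(w, Pow(Add(-5, Mul(-1, w)), -1))) (Function('m')(w) = Add(Mul(w, Pow(Add(-5, Mul(-1, w)), -1)), Mul(w, Pow(w, -1))) = Add(Mul(w, Pow(Add(-5, Mul(-1, w)), -1)), 1) = Add(1, Mul(w, Pow(Add(-5, Mul(-1, w)), -1))))
Pow(Add(36992, Function('m')(Function('L')(Function('S')(0, -2), 1))), -1) = Pow(Add(36992, Mul(5, Pow(Add(5, 12), -1))), -1) = Pow(Add(36992, Mul(5, Pow(17, -1))), -1) = Pow(Add(36992, Mul(5, Rational(1, 17))), -1) = Pow(Add(36992, Rational(5, 17)), -1) = Pow(Rational(628869, 17), -1) = Rational(17, 628869)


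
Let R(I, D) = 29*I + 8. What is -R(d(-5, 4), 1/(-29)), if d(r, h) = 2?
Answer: -66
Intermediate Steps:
R(I, D) = 8 + 29*I
-R(d(-5, 4), 1/(-29)) = -(8 + 29*2) = -(8 + 58) = -1*66 = -66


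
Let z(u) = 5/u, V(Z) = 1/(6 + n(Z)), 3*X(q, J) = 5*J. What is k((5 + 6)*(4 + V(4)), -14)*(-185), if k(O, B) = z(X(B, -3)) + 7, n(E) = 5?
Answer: -1110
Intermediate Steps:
X(q, J) = 5*J/3 (X(q, J) = (5*J)/3 = 5*J/3)
V(Z) = 1/11 (V(Z) = 1/(6 + 5) = 1/11)
k(O, B) = 6 (k(O, B) = 5/(((5/3)*(-3))) + 7 = 5/(-5) + 7 = 5*(-1/5) + 7 = -1 + 7 = 6)
k((5 + 6)*(4 + V(4)), -14)*(-185) = 6*(-185) = -1110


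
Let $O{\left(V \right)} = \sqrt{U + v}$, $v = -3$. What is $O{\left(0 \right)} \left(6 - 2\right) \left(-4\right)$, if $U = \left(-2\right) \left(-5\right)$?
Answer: $- 16 \sqrt{7} \approx -42.332$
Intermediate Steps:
$U = 10$
$O{\left(V \right)} = \sqrt{7}$ ($O{\left(V \right)} = \sqrt{10 - 3} = \sqrt{7}$)
$O{\left(0 \right)} \left(6 - 2\right) \left(-4\right) = \sqrt{7} \left(6 - 2\right) \left(-4\right) = \sqrt{7} \cdot 4 \left(-4\right) = 4 \sqrt{7} \left(-4\right) = - 16 \sqrt{7}$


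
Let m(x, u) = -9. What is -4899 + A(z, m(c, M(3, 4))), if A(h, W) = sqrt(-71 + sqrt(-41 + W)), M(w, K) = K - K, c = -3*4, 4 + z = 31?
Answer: -4899 + sqrt(-71 + 5*I*sqrt(2)) ≈ -4898.6 + 8.4366*I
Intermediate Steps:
z = 27 (z = -4 + 31 = 27)
c = -12
M(w, K) = 0
-4899 + A(z, m(c, M(3, 4))) = -4899 + sqrt(-71 + sqrt(-41 - 9)) = -4899 + sqrt(-71 + sqrt(-50)) = -4899 + sqrt(-71 + 5*I*sqrt(2))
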